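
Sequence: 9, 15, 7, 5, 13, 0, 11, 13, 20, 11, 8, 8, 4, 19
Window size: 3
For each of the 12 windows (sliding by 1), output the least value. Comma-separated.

Sliding a size-3 window across the 14 values:
9 15 7 → min 7
15 7 5 → min 5
7 5 13 → min 5
5 13 0 → min 0
13 0 11 → min 0
0 11 13 → min 0
11 13 20 → min 11
13 20 11 → min 11
20 11 8 → min 8
11 8 8 → min 8
8 8 4 → min 4
8 4 19 → min 4

7, 5, 5, 0, 0, 0, 11, 11, 8, 8, 4, 4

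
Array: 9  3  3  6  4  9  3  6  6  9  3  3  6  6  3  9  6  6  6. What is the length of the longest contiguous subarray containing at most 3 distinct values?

14

Extend right; when distinct count exceeds 3, shrink from the left:
[9] 1 distinct, len 1
[9, 3] 2 distinct, len 2
[9, 3, 3] 2 distinct, len 3
[9, 3, 3, 6] 3 distinct, len 4
[3, 3, 6, 4] 3 distinct, len 4
[6, 4, 9] 3 distinct, len 3
[4, 9, 3] 3 distinct, len 3
[9, 3, 6] 3 distinct, len 3
[9, 3, 6, 6] 3 distinct, len 4
[9, 3, 6, 6, 9] 3 distinct, len 5
[9, 3, 6, 6, 9, 3] 3 distinct, len 6
[9, 3, 6, 6, 9, 3, 3] 3 distinct, len 7
[9, 3, 6, 6, 9, 3, 3, 6] 3 distinct, len 8
[9, 3, 6, 6, 9, 3, 3, 6, 6] 3 distinct, len 9
[9, 3, 6, 6, 9, 3, 3, 6, 6, 3] 3 distinct, len 10
[9, 3, 6, 6, 9, 3, 3, 6, 6, 3, 9] 3 distinct, len 11
[9, 3, 6, 6, 9, 3, 3, 6, 6, 3, 9, 6] 3 distinct, len 12
[9, 3, 6, 6, 9, 3, 3, 6, 6, 3, 9, 6, 6] 3 distinct, len 13
[9, 3, 6, 6, 9, 3, 3, 6, 6, 3, 9, 6, 6, 6] 3 distinct, len 14
Longest length with ≤3 distinct: 14.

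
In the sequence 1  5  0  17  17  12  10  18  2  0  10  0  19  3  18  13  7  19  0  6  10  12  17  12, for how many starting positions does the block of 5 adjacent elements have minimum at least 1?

[1, 5, 0, 17, 17] → min 0
[5, 0, 17, 17, 12] → min 0
[0, 17, 17, 12, 10] → min 0
[17, 17, 12, 10, 18] → min 10  ≥ 1 ✓
[17, 12, 10, 18, 2] → min 2  ≥ 1 ✓
[12, 10, 18, 2, 0] → min 0
[10, 18, 2, 0, 10] → min 0
[18, 2, 0, 10, 0] → min 0
[2, 0, 10, 0, 19] → min 0
[0, 10, 0, 19, 3] → min 0
[10, 0, 19, 3, 18] → min 0
[0, 19, 3, 18, 13] → min 0
[19, 3, 18, 13, 7] → min 3  ≥ 1 ✓
[3, 18, 13, 7, 19] → min 3  ≥ 1 ✓
[18, 13, 7, 19, 0] → min 0
[13, 7, 19, 0, 6] → min 0
[7, 19, 0, 6, 10] → min 0
[19, 0, 6, 10, 12] → min 0
[0, 6, 10, 12, 17] → min 0
[6, 10, 12, 17, 12] → min 6  ≥ 1 ✓
5 windows satisfy the condition.

5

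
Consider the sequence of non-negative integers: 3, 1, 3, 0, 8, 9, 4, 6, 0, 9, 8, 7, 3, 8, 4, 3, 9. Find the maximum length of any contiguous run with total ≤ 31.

[3] sum 3 len 1
[3, 1] sum 4 len 2
[3, 1, 3] sum 7 len 3
[3, 1, 3, 0] sum 7 len 4
[3, 1, 3, 0, 8] sum 15 len 5
[3, 1, 3, 0, 8, 9] sum 24 len 6
[3, 1, 3, 0, 8, 9, 4] sum 28 len 7
[1, 3, 0, 8, 9, 4, 6] sum 31 len 7
[1, 3, 0, 8, 9, 4, 6, 0] sum 31 len 8
[9, 4, 6, 0, 9] sum 28 len 5
[4, 6, 0, 9, 8] sum 27 len 5
[6, 0, 9, 8, 7] sum 30 len 5
[0, 9, 8, 7, 3] sum 27 len 5
[8, 7, 3, 8] sum 26 len 4
[8, 7, 3, 8, 4] sum 30 len 5
[7, 3, 8, 4, 3] sum 25 len 5
[3, 8, 4, 3, 9] sum 27 len 5
Longest length seen: 8.

8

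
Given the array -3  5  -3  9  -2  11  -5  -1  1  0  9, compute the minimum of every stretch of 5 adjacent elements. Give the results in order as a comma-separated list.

-3, -3, -5, -5, -5, -5, -5

(-3, 5, -3, 9, -2) → min -3
(5, -3, 9, -2, 11) → min -3
(-3, 9, -2, 11, -5) → min -5
(9, -2, 11, -5, -1) → min -5
(-2, 11, -5, -1, 1) → min -5
(11, -5, -1, 1, 0) → min -5
(-5, -1, 1, 0, 9) → min -5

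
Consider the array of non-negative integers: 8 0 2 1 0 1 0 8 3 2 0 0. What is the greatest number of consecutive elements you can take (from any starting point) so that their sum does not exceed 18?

11

→ 8: sum 8, len 1
→ 0: sum 8, len 2
→ 2: sum 10, len 3
→ 1: sum 11, len 4
→ 0: sum 11, len 5
→ 1: sum 12, len 6
→ 0: sum 12, len 7
→ 8 (dropped 8): sum 12, len 7
→ 3: sum 15, len 8
→ 2: sum 17, len 9
→ 0: sum 17, len 10
→ 0: sum 17, len 11
Longest length seen: 11.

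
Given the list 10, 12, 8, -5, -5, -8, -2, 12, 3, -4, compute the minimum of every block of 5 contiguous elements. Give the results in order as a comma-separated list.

Sliding a size-5 window across the 10 values:
10 12 8 -5 -5 → min -5
12 8 -5 -5 -8 → min -8
8 -5 -5 -8 -2 → min -8
-5 -5 -8 -2 12 → min -8
-5 -8 -2 12 3 → min -8
-8 -2 12 3 -4 → min -8

-5, -8, -8, -8, -8, -8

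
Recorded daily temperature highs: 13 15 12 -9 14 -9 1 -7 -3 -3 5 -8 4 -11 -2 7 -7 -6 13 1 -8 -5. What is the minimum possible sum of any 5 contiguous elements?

Window sums for each of the 18 positions:
[13, 15, 12, -9, 14] → sum 45
[15, 12, -9, 14, -9] → sum 23
[12, -9, 14, -9, 1] → sum 9
[-9, 14, -9, 1, -7] → sum -10
[14, -9, 1, -7, -3] → sum -4
[-9, 1, -7, -3, -3] → sum -21
[1, -7, -3, -3, 5] → sum -7
[-7, -3, -3, 5, -8] → sum -16
[-3, -3, 5, -8, 4] → sum -5
[-3, 5, -8, 4, -11] → sum -13
[5, -8, 4, -11, -2] → sum -12
[-8, 4, -11, -2, 7] → sum -10
[4, -11, -2, 7, -7] → sum -9
[-11, -2, 7, -7, -6] → sum -19
[-2, 7, -7, -6, 13] → sum 5
[7, -7, -6, 13, 1] → sum 8
[-7, -6, 13, 1, -8] → sum -7
[-6, 13, 1, -8, -5] → sum -5
Minimum of these is -21.

-21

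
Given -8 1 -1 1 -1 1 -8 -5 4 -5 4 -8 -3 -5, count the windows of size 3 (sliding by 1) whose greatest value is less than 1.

-8 1 -1 → max 1
1 -1 1 → max 1
-1 1 -1 → max 1
1 -1 1 → max 1
-1 1 -8 → max 1
1 -8 -5 → max 1
-8 -5 4 → max 4
-5 4 -5 → max 4
4 -5 4 → max 4
-5 4 -8 → max 4
4 -8 -3 → max 4
-8 -3 -5 → max -3  < 1 ✓
1 window satisfy the condition.

1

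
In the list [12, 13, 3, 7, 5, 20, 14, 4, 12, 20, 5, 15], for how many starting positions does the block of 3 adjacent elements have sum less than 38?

7

(12, 13, 3) → sum 28  < 38 ✓
(13, 3, 7) → sum 23  < 38 ✓
(3, 7, 5) → sum 15  < 38 ✓
(7, 5, 20) → sum 32  < 38 ✓
(5, 20, 14) → sum 39
(20, 14, 4) → sum 38
(14, 4, 12) → sum 30  < 38 ✓
(4, 12, 20) → sum 36  < 38 ✓
(12, 20, 5) → sum 37  < 38 ✓
(20, 5, 15) → sum 40
7 windows satisfy the condition.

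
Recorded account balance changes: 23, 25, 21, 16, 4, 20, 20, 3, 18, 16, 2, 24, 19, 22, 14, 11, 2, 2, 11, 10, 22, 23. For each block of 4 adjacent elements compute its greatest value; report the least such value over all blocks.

11

(23, 25, 21, 16) → max 25
(25, 21, 16, 4) → max 25
(21, 16, 4, 20) → max 21
(16, 4, 20, 20) → max 20
(4, 20, 20, 3) → max 20
(20, 20, 3, 18) → max 20
(20, 3, 18, 16) → max 20
(3, 18, 16, 2) → max 18
(18, 16, 2, 24) → max 24
(16, 2, 24, 19) → max 24
(2, 24, 19, 22) → max 24
(24, 19, 22, 14) → max 24
(19, 22, 14, 11) → max 22
(22, 14, 11, 2) → max 22
(14, 11, 2, 2) → max 14
(11, 2, 2, 11) → max 11
(2, 2, 11, 10) → max 11
(2, 11, 10, 22) → max 22
(11, 10, 22, 23) → max 23
Least of these is 11.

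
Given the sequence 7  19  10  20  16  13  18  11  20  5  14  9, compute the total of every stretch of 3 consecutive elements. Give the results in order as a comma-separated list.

36, 49, 46, 49, 47, 42, 49, 36, 39, 28

7 19 10 → sum 36
19 10 20 → sum 49
10 20 16 → sum 46
20 16 13 → sum 49
16 13 18 → sum 47
13 18 11 → sum 42
18 11 20 → sum 49
11 20 5 → sum 36
20 5 14 → sum 39
5 14 9 → sum 28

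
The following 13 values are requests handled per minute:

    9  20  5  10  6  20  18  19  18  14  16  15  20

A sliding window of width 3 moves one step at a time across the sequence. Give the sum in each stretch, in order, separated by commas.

34, 35, 21, 36, 44, 57, 55, 51, 48, 45, 51

[9, 20, 5] → sum 34
[20, 5, 10] → sum 35
[5, 10, 6] → sum 21
[10, 6, 20] → sum 36
[6, 20, 18] → sum 44
[20, 18, 19] → sum 57
[18, 19, 18] → sum 55
[19, 18, 14] → sum 51
[18, 14, 16] → sum 48
[14, 16, 15] → sum 45
[16, 15, 20] → sum 51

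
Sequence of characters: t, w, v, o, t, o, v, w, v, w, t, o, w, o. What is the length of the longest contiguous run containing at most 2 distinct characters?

Extend right; when distinct count exceeds 2, shrink from the left:
[t] 1 distinct, len 1
[t, w] 2 distinct, len 2
[w, v] 2 distinct, len 2
[v, o] 2 distinct, len 2
[o, t] 2 distinct, len 2
[o, t, o] 2 distinct, len 3
[o, v] 2 distinct, len 2
[v, w] 2 distinct, len 2
[v, w, v] 2 distinct, len 3
[v, w, v, w] 2 distinct, len 4
[w, t] 2 distinct, len 2
[t, o] 2 distinct, len 2
[o, w] 2 distinct, len 2
[o, w, o] 2 distinct, len 3
Longest length with ≤2 distinct: 4.

4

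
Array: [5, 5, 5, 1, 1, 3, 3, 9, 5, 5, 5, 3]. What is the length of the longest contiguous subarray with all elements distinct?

add 5: [5] len 1
add 5 (repeat 5, move left end past it): [5] len 1
add 5 (repeat 5, move left end past it): [5] len 1
add 1: [5, 1] len 2
add 1 (repeat 1, move left end past it): [1] len 1
add 3: [1, 3] len 2
add 3 (repeat 3, move left end past it): [3] len 1
add 9: [3, 9] len 2
add 5: [3, 9, 5] len 3
add 5 (repeat 5, move left end past it): [5] len 1
add 5 (repeat 5, move left end past it): [5] len 1
add 3: [5, 3] len 2
Longest all-distinct length: 3.

3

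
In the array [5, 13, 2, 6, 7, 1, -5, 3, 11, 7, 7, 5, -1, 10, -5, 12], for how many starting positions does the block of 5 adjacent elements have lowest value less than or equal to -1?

9

5 13 2 6 7 → min 2
13 2 6 7 1 → min 1
2 6 7 1 -5 → min -5  ≤ -1 ✓
6 7 1 -5 3 → min -5  ≤ -1 ✓
7 1 -5 3 11 → min -5  ≤ -1 ✓
1 -5 3 11 7 → min -5  ≤ -1 ✓
-5 3 11 7 7 → min -5  ≤ -1 ✓
3 11 7 7 5 → min 3
11 7 7 5 -1 → min -1  ≤ -1 ✓
7 7 5 -1 10 → min -1  ≤ -1 ✓
7 5 -1 10 -5 → min -5  ≤ -1 ✓
5 -1 10 -5 12 → min -5  ≤ -1 ✓
9 windows satisfy the condition.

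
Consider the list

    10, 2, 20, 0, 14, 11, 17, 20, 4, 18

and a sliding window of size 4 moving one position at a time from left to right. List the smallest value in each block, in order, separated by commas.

[10, 2, 20, 0] → min 0
[2, 20, 0, 14] → min 0
[20, 0, 14, 11] → min 0
[0, 14, 11, 17] → min 0
[14, 11, 17, 20] → min 11
[11, 17, 20, 4] → min 4
[17, 20, 4, 18] → min 4

0, 0, 0, 0, 11, 4, 4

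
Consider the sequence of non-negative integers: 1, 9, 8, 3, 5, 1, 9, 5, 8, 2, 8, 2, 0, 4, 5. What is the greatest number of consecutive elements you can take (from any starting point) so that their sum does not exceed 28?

6

Extend to the right; shrink from the left whenever the sum exceeds 28:
[1] sum 1 len 1
[1, 9] sum 10 len 2
[1, 9, 8] sum 18 len 3
[1, 9, 8, 3] sum 21 len 4
[1, 9, 8, 3, 5] sum 26 len 5
[1, 9, 8, 3, 5, 1] sum 27 len 6
[8, 3, 5, 1, 9] sum 26 len 5
[3, 5, 1, 9, 5] sum 23 len 5
[5, 1, 9, 5, 8] sum 28 len 5
[1, 9, 5, 8, 2] sum 25 len 5
[5, 8, 2, 8] sum 23 len 4
[5, 8, 2, 8, 2] sum 25 len 5
[5, 8, 2, 8, 2, 0] sum 25 len 6
[8, 2, 8, 2, 0, 4] sum 24 len 6
[2, 8, 2, 0, 4, 5] sum 21 len 6
Longest length seen: 6.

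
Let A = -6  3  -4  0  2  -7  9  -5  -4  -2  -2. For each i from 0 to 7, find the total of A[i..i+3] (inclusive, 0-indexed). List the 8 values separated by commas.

(-6, 3, -4, 0) → sum -7
(3, -4, 0, 2) → sum 1
(-4, 0, 2, -7) → sum -9
(0, 2, -7, 9) → sum 4
(2, -7, 9, -5) → sum -1
(-7, 9, -5, -4) → sum -7
(9, -5, -4, -2) → sum -2
(-5, -4, -2, -2) → sum -13

-7, 1, -9, 4, -1, -7, -2, -13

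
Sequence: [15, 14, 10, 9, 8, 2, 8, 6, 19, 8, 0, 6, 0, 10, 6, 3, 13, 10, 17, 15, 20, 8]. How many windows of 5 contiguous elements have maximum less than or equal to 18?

[15, 14, 10, 9, 8] → max 15  ≤ 18 ✓
[14, 10, 9, 8, 2] → max 14  ≤ 18 ✓
[10, 9, 8, 2, 8] → max 10  ≤ 18 ✓
[9, 8, 2, 8, 6] → max 9  ≤ 18 ✓
[8, 2, 8, 6, 19] → max 19
[2, 8, 6, 19, 8] → max 19
[8, 6, 19, 8, 0] → max 19
[6, 19, 8, 0, 6] → max 19
[19, 8, 0, 6, 0] → max 19
[8, 0, 6, 0, 10] → max 10  ≤ 18 ✓
[0, 6, 0, 10, 6] → max 10  ≤ 18 ✓
[6, 0, 10, 6, 3] → max 10  ≤ 18 ✓
[0, 10, 6, 3, 13] → max 13  ≤ 18 ✓
[10, 6, 3, 13, 10] → max 13  ≤ 18 ✓
[6, 3, 13, 10, 17] → max 17  ≤ 18 ✓
[3, 13, 10, 17, 15] → max 17  ≤ 18 ✓
[13, 10, 17, 15, 20] → max 20
[10, 17, 15, 20, 8] → max 20
11 windows satisfy the condition.

11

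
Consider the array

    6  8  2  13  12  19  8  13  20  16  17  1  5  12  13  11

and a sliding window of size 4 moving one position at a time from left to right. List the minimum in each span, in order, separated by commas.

2, 2, 2, 8, 8, 8, 8, 13, 1, 1, 1, 1, 5

Sliding a size-4 window across the 16 values:
6 8 2 13 → min 2
8 2 13 12 → min 2
2 13 12 19 → min 2
13 12 19 8 → min 8
12 19 8 13 → min 8
19 8 13 20 → min 8
8 13 20 16 → min 8
13 20 16 17 → min 13
20 16 17 1 → min 1
16 17 1 5 → min 1
17 1 5 12 → min 1
1 5 12 13 → min 1
5 12 13 11 → min 5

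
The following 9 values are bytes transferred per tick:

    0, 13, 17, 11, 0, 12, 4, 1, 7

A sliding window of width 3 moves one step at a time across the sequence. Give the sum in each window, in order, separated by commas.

(0, 13, 17) → sum 30
(13, 17, 11) → sum 41
(17, 11, 0) → sum 28
(11, 0, 12) → sum 23
(0, 12, 4) → sum 16
(12, 4, 1) → sum 17
(4, 1, 7) → sum 12

30, 41, 28, 23, 16, 17, 12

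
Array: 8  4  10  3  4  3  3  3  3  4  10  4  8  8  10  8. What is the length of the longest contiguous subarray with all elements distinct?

4

add 8: [8] len 1
add 4: [8, 4] len 2
add 10: [8, 4, 10] len 3
add 3: [8, 4, 10, 3] len 4
add 4 (repeat 4, move left end past it): [10, 3, 4] len 3
add 3 (repeat 3, move left end past it): [4, 3] len 2
add 3 (repeat 3, move left end past it): [3] len 1
add 3 (repeat 3, move left end past it): [3] len 1
add 3 (repeat 3, move left end past it): [3] len 1
add 4: [3, 4] len 2
add 10: [3, 4, 10] len 3
add 4 (repeat 4, move left end past it): [10, 4] len 2
add 8: [10, 4, 8] len 3
add 8 (repeat 8, move left end past it): [8] len 1
add 10: [8, 10] len 2
add 8 (repeat 8, move left end past it): [10, 8] len 2
Longest all-distinct length: 4.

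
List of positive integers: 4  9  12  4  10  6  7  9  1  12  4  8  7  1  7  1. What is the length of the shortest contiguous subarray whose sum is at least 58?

Extend right; whenever the sum reaches 58, record the length and shrink from the left:
add 4: running sum 4 < 58
add 9: running sum 13 < 58
add 12: running sum 25 < 58
add 4: running sum 29 < 58
add 10: running sum 39 < 58
add 6: running sum 45 < 58
add 7: running sum 52 < 58
add 9: shortest ending here [4, 9, 12, 4, 10, 6, 7, 9] sum 61, len 8
add 1: shortest ending here [9, 12, 4, 10, 6, 7, 9, 1] sum 58, len 8
add 12: shortest ending here [12, 4, 10, 6, 7, 9, 1, 12] sum 61, len 8
add 4: shortest ending here [12, 4, 10, 6, 7, 9, 1, 12, 4] sum 65, len 9
add 8: shortest ending here [4, 10, 6, 7, 9, 1, 12, 4, 8] sum 61, len 9
add 7: shortest ending here [10, 6, 7, 9, 1, 12, 4, 8, 7] sum 64, len 9
add 1: shortest ending here [10, 6, 7, 9, 1, 12, 4, 8, 7, 1] sum 65, len 10
add 7: shortest ending here [6, 7, 9, 1, 12, 4, 8, 7, 1, 7] sum 62, len 10
add 1: shortest ending here [6, 7, 9, 1, 12, 4, 8, 7, 1, 7, 1] sum 63, len 11
Shortest qualifying length: 8.

8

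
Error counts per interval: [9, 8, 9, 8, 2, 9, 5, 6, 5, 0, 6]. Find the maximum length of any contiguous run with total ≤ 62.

10

[9] sum 9 len 1
[9, 8] sum 17 len 2
[9, 8, 9] sum 26 len 3
[9, 8, 9, 8] sum 34 len 4
[9, 8, 9, 8, 2] sum 36 len 5
[9, 8, 9, 8, 2, 9] sum 45 len 6
[9, 8, 9, 8, 2, 9, 5] sum 50 len 7
[9, 8, 9, 8, 2, 9, 5, 6] sum 56 len 8
[9, 8, 9, 8, 2, 9, 5, 6, 5] sum 61 len 9
[9, 8, 9, 8, 2, 9, 5, 6, 5, 0] sum 61 len 10
[8, 9, 8, 2, 9, 5, 6, 5, 0, 6] sum 58 len 10
Longest length seen: 10.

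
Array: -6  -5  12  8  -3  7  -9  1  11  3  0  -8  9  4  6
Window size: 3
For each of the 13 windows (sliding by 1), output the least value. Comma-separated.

-6 -5 12 → min -6
-5 12 8 → min -5
12 8 -3 → min -3
8 -3 7 → min -3
-3 7 -9 → min -9
7 -9 1 → min -9
-9 1 11 → min -9
1 11 3 → min 1
11 3 0 → min 0
3 0 -8 → min -8
0 -8 9 → min -8
-8 9 4 → min -8
9 4 6 → min 4

-6, -5, -3, -3, -9, -9, -9, 1, 0, -8, -8, -8, 4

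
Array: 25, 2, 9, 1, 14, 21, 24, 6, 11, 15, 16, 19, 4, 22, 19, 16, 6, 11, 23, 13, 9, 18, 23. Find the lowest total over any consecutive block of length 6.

71

(25, 2, 9, 1, 14, 21) → sum 72
(2, 9, 1, 14, 21, 24) → sum 71
(9, 1, 14, 21, 24, 6) → sum 75
(1, 14, 21, 24, 6, 11) → sum 77
(14, 21, 24, 6, 11, 15) → sum 91
(21, 24, 6, 11, 15, 16) → sum 93
(24, 6, 11, 15, 16, 19) → sum 91
(6, 11, 15, 16, 19, 4) → sum 71
(11, 15, 16, 19, 4, 22) → sum 87
(15, 16, 19, 4, 22, 19) → sum 95
(16, 19, 4, 22, 19, 16) → sum 96
(19, 4, 22, 19, 16, 6) → sum 86
(4, 22, 19, 16, 6, 11) → sum 78
(22, 19, 16, 6, 11, 23) → sum 97
(19, 16, 6, 11, 23, 13) → sum 88
(16, 6, 11, 23, 13, 9) → sum 78
(6, 11, 23, 13, 9, 18) → sum 80
(11, 23, 13, 9, 18, 23) → sum 97
Lowest of these is 71.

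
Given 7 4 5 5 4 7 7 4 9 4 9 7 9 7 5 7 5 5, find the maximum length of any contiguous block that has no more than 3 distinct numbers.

Extend right; when distinct count exceeds 3, shrink from the left:
add 7: window [7] (1 distinct), len 1
add 4: window [7, 4] (2 distinct), len 2
add 5: window [7, 4, 5] (3 distinct), len 3
add 5: window [7, 4, 5, 5] (3 distinct), len 4
add 4: window [7, 4, 5, 5, 4] (3 distinct), len 5
add 7: window [7, 4, 5, 5, 4, 7] (3 distinct), len 6
add 7: window [7, 4, 5, 5, 4, 7, 7] (3 distinct), len 7
add 4: window [7, 4, 5, 5, 4, 7, 7, 4] (3 distinct), len 8
add 9: window [4, 7, 7, 4, 9] (3 distinct), len 5
add 4: window [4, 7, 7, 4, 9, 4] (3 distinct), len 6
add 9: window [4, 7, 7, 4, 9, 4, 9] (3 distinct), len 7
add 7: window [4, 7, 7, 4, 9, 4, 9, 7] (3 distinct), len 8
add 9: window [4, 7, 7, 4, 9, 4, 9, 7, 9] (3 distinct), len 9
add 7: window [4, 7, 7, 4, 9, 4, 9, 7, 9, 7] (3 distinct), len 10
add 5: window [9, 7, 9, 7, 5] (3 distinct), len 5
add 7: window [9, 7, 9, 7, 5, 7] (3 distinct), len 6
add 5: window [9, 7, 9, 7, 5, 7, 5] (3 distinct), len 7
add 5: window [9, 7, 9, 7, 5, 7, 5, 5] (3 distinct), len 8
Longest length with ≤3 distinct: 10.

10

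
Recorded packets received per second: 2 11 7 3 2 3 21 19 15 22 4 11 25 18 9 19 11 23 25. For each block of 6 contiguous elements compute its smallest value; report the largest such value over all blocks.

[2, 11, 7, 3, 2, 3] → min 2
[11, 7, 3, 2, 3, 21] → min 2
[7, 3, 2, 3, 21, 19] → min 2
[3, 2, 3, 21, 19, 15] → min 2
[2, 3, 21, 19, 15, 22] → min 2
[3, 21, 19, 15, 22, 4] → min 3
[21, 19, 15, 22, 4, 11] → min 4
[19, 15, 22, 4, 11, 25] → min 4
[15, 22, 4, 11, 25, 18] → min 4
[22, 4, 11, 25, 18, 9] → min 4
[4, 11, 25, 18, 9, 19] → min 4
[11, 25, 18, 9, 19, 11] → min 9
[25, 18, 9, 19, 11, 23] → min 9
[18, 9, 19, 11, 23, 25] → min 9
Largest of these is 9.

9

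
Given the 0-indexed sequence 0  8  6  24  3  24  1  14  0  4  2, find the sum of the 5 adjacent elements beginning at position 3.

Elements at indices 3..7: 24, 3, 24, 1, 14
sum(24, 3, 24, 1, 14) = 66

66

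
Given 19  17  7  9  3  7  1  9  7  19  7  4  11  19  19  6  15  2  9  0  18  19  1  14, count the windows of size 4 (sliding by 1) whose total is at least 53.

[19, 17, 7, 9] → sum 52
[17, 7, 9, 3] → sum 36
[7, 9, 3, 7] → sum 26
[9, 3, 7, 1] → sum 20
[3, 7, 1, 9] → sum 20
[7, 1, 9, 7] → sum 24
[1, 9, 7, 19] → sum 36
[9, 7, 19, 7] → sum 42
[7, 19, 7, 4] → sum 37
[19, 7, 4, 11] → sum 41
[7, 4, 11, 19] → sum 41
[4, 11, 19, 19] → sum 53  ≥ 53 ✓
[11, 19, 19, 6] → sum 55  ≥ 53 ✓
[19, 19, 6, 15] → sum 59  ≥ 53 ✓
[19, 6, 15, 2] → sum 42
[6, 15, 2, 9] → sum 32
[15, 2, 9, 0] → sum 26
[2, 9, 0, 18] → sum 29
[9, 0, 18, 19] → sum 46
[0, 18, 19, 1] → sum 38
[18, 19, 1, 14] → sum 52
3 windows satisfy the condition.

3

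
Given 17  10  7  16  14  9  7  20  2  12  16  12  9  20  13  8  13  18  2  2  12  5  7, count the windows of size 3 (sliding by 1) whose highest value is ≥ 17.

17 10 7 → max 17  ≥ 17 ✓
10 7 16 → max 16
7 16 14 → max 16
16 14 9 → max 16
14 9 7 → max 14
9 7 20 → max 20  ≥ 17 ✓
7 20 2 → max 20  ≥ 17 ✓
20 2 12 → max 20  ≥ 17 ✓
2 12 16 → max 16
12 16 12 → max 16
16 12 9 → max 16
12 9 20 → max 20  ≥ 17 ✓
9 20 13 → max 20  ≥ 17 ✓
20 13 8 → max 20  ≥ 17 ✓
13 8 13 → max 13
8 13 18 → max 18  ≥ 17 ✓
13 18 2 → max 18  ≥ 17 ✓
18 2 2 → max 18  ≥ 17 ✓
2 2 12 → max 12
2 12 5 → max 12
12 5 7 → max 12
10 windows satisfy the condition.

10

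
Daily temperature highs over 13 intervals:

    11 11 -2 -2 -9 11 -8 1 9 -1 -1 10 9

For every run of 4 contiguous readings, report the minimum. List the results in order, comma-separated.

-2, -9, -9, -9, -9, -8, -8, -1, -1, -1

Sliding a size-4 window across the 13 values:
[11, 11, -2, -2] → min -2
[11, -2, -2, -9] → min -9
[-2, -2, -9, 11] → min -9
[-2, -9, 11, -8] → min -9
[-9, 11, -8, 1] → min -9
[11, -8, 1, 9] → min -8
[-8, 1, 9, -1] → min -8
[1, 9, -1, -1] → min -1
[9, -1, -1, 10] → min -1
[-1, -1, 10, 9] → min -1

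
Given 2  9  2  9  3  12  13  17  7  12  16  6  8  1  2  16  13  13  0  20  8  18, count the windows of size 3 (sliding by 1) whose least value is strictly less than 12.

18

(2, 9, 2) → min 2  < 12 ✓
(9, 2, 9) → min 2  < 12 ✓
(2, 9, 3) → min 2  < 12 ✓
(9, 3, 12) → min 3  < 12 ✓
(3, 12, 13) → min 3  < 12 ✓
(12, 13, 17) → min 12
(13, 17, 7) → min 7  < 12 ✓
(17, 7, 12) → min 7  < 12 ✓
(7, 12, 16) → min 7  < 12 ✓
(12, 16, 6) → min 6  < 12 ✓
(16, 6, 8) → min 6  < 12 ✓
(6, 8, 1) → min 1  < 12 ✓
(8, 1, 2) → min 1  < 12 ✓
(1, 2, 16) → min 1  < 12 ✓
(2, 16, 13) → min 2  < 12 ✓
(16, 13, 13) → min 13
(13, 13, 0) → min 0  < 12 ✓
(13, 0, 20) → min 0  < 12 ✓
(0, 20, 8) → min 0  < 12 ✓
(20, 8, 18) → min 8  < 12 ✓
18 windows satisfy the condition.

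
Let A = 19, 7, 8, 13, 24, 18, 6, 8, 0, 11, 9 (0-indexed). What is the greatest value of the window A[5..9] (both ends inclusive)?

18

Elements at indices 5..9: 18, 6, 8, 0, 11
max(18, 6, 8, 0, 11) = 18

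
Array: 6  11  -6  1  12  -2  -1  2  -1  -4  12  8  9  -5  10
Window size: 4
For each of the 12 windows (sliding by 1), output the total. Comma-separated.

12, 18, 5, 10, 11, -2, -4, 9, 15, 25, 24, 22

[6, 11, -6, 1] → sum 12
[11, -6, 1, 12] → sum 18
[-6, 1, 12, -2] → sum 5
[1, 12, -2, -1] → sum 10
[12, -2, -1, 2] → sum 11
[-2, -1, 2, -1] → sum -2
[-1, 2, -1, -4] → sum -4
[2, -1, -4, 12] → sum 9
[-1, -4, 12, 8] → sum 15
[-4, 12, 8, 9] → sum 25
[12, 8, 9, -5] → sum 24
[8, 9, -5, 10] → sum 22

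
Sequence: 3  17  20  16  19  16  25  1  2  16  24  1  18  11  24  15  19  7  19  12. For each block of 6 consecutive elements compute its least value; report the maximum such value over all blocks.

16

(3, 17, 20, 16, 19, 16) → min 3
(17, 20, 16, 19, 16, 25) → min 16
(20, 16, 19, 16, 25, 1) → min 1
(16, 19, 16, 25, 1, 2) → min 1
(19, 16, 25, 1, 2, 16) → min 1
(16, 25, 1, 2, 16, 24) → min 1
(25, 1, 2, 16, 24, 1) → min 1
(1, 2, 16, 24, 1, 18) → min 1
(2, 16, 24, 1, 18, 11) → min 1
(16, 24, 1, 18, 11, 24) → min 1
(24, 1, 18, 11, 24, 15) → min 1
(1, 18, 11, 24, 15, 19) → min 1
(18, 11, 24, 15, 19, 7) → min 7
(11, 24, 15, 19, 7, 19) → min 7
(24, 15, 19, 7, 19, 12) → min 7
Maximum of these is 16.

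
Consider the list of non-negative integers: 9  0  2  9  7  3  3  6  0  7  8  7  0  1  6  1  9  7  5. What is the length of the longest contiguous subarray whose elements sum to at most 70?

16

Extend to the right; shrink from the left whenever the sum exceeds 70:
add 9: [9] sum 9, len 1
add 0: [9, 0] sum 9, len 2
add 2: [9, 0, 2] sum 11, len 3
add 9: [9, 0, 2, 9] sum 20, len 4
add 7: [9, 0, 2, 9, 7] sum 27, len 5
add 3: [9, 0, 2, 9, 7, 3] sum 30, len 6
add 3: [9, 0, 2, 9, 7, 3, 3] sum 33, len 7
add 6: [9, 0, 2, 9, 7, 3, 3, 6] sum 39, len 8
add 0: [9, 0, 2, 9, 7, 3, 3, 6, 0] sum 39, len 9
add 7: [9, 0, 2, 9, 7, 3, 3, 6, 0, 7] sum 46, len 10
add 8: [9, 0, 2, 9, 7, 3, 3, 6, 0, 7, 8] sum 54, len 11
add 7: [9, 0, 2, 9, 7, 3, 3, 6, 0, 7, 8, 7] sum 61, len 12
add 0: [9, 0, 2, 9, 7, 3, 3, 6, 0, 7, 8, 7, 0] sum 61, len 13
add 1: [9, 0, 2, 9, 7, 3, 3, 6, 0, 7, 8, 7, 0, 1] sum 62, len 14
add 6: [9, 0, 2, 9, 7, 3, 3, 6, 0, 7, 8, 7, 0, 1, 6] sum 68, len 15
add 1: [9, 0, 2, 9, 7, 3, 3, 6, 0, 7, 8, 7, 0, 1, 6, 1] sum 69, len 16
add 9: [0, 2, 9, 7, 3, 3, 6, 0, 7, 8, 7, 0, 1, 6, 1, 9] sum 69, len 16
add 7: [7, 3, 3, 6, 0, 7, 8, 7, 0, 1, 6, 1, 9, 7] sum 65, len 14
add 5: [7, 3, 3, 6, 0, 7, 8, 7, 0, 1, 6, 1, 9, 7, 5] sum 70, len 15
Longest length seen: 16.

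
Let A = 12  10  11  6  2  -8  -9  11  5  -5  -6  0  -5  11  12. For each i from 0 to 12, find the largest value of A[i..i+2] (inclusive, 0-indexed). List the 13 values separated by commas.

12, 11, 11, 6, 2, 11, 11, 11, 5, 0, 0, 11, 12

(12, 10, 11) → max 12
(10, 11, 6) → max 11
(11, 6, 2) → max 11
(6, 2, -8) → max 6
(2, -8, -9) → max 2
(-8, -9, 11) → max 11
(-9, 11, 5) → max 11
(11, 5, -5) → max 11
(5, -5, -6) → max 5
(-5, -6, 0) → max 0
(-6, 0, -5) → max 0
(0, -5, 11) → max 11
(-5, 11, 12) → max 12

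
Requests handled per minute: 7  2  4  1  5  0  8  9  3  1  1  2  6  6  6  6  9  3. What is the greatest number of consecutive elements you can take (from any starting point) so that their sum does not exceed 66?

add 7: [7] sum 7, len 1
add 2: [7, 2] sum 9, len 2
add 4: [7, 2, 4] sum 13, len 3
add 1: [7, 2, 4, 1] sum 14, len 4
add 5: [7, 2, 4, 1, 5] sum 19, len 5
add 0: [7, 2, 4, 1, 5, 0] sum 19, len 6
add 8: [7, 2, 4, 1, 5, 0, 8] sum 27, len 7
add 9: [7, 2, 4, 1, 5, 0, 8, 9] sum 36, len 8
add 3: [7, 2, 4, 1, 5, 0, 8, 9, 3] sum 39, len 9
add 1: [7, 2, 4, 1, 5, 0, 8, 9, 3, 1] sum 40, len 10
add 1: [7, 2, 4, 1, 5, 0, 8, 9, 3, 1, 1] sum 41, len 11
add 2: [7, 2, 4, 1, 5, 0, 8, 9, 3, 1, 1, 2] sum 43, len 12
add 6: [7, 2, 4, 1, 5, 0, 8, 9, 3, 1, 1, 2, 6] sum 49, len 13
add 6: [7, 2, 4, 1, 5, 0, 8, 9, 3, 1, 1, 2, 6, 6] sum 55, len 14
add 6: [7, 2, 4, 1, 5, 0, 8, 9, 3, 1, 1, 2, 6, 6, 6] sum 61, len 15
add 6: [2, 4, 1, 5, 0, 8, 9, 3, 1, 1, 2, 6, 6, 6, 6] sum 60, len 15
add 9: [1, 5, 0, 8, 9, 3, 1, 1, 2, 6, 6, 6, 6, 9] sum 63, len 14
add 3: [1, 5, 0, 8, 9, 3, 1, 1, 2, 6, 6, 6, 6, 9, 3] sum 66, len 15
Longest length seen: 15.

15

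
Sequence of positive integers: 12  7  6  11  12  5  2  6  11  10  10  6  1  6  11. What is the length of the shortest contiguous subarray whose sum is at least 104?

add 12: running sum 12 < 104
add 7: running sum 19 < 104
add 6: running sum 25 < 104
add 11: running sum 36 < 104
add 12: running sum 48 < 104
add 5: running sum 53 < 104
add 2: running sum 55 < 104
add 6: running sum 61 < 104
add 11: running sum 72 < 104
add 10: running sum 82 < 104
add 10: running sum 92 < 104
add 6: running sum 98 < 104
add 1: running sum 99 < 104
end 13: [12, 7, 6, 11, 12, 5, 2, 6, 11, 10, 10, 6, 1, 6] sum 105, len 14
end 14: [7, 6, 11, 12, 5, 2, 6, 11, 10, 10, 6, 1, 6, 11] sum 104, len 14
Shortest qualifying length: 14.

14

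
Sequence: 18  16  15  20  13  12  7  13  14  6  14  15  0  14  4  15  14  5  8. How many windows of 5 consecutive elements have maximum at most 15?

[18, 16, 15, 20, 13] → max 20
[16, 15, 20, 13, 12] → max 20
[15, 20, 13, 12, 7] → max 20
[20, 13, 12, 7, 13] → max 20
[13, 12, 7, 13, 14] → max 14  ≤ 15 ✓
[12, 7, 13, 14, 6] → max 14  ≤ 15 ✓
[7, 13, 14, 6, 14] → max 14  ≤ 15 ✓
[13, 14, 6, 14, 15] → max 15  ≤ 15 ✓
[14, 6, 14, 15, 0] → max 15  ≤ 15 ✓
[6, 14, 15, 0, 14] → max 15  ≤ 15 ✓
[14, 15, 0, 14, 4] → max 15  ≤ 15 ✓
[15, 0, 14, 4, 15] → max 15  ≤ 15 ✓
[0, 14, 4, 15, 14] → max 15  ≤ 15 ✓
[14, 4, 15, 14, 5] → max 15  ≤ 15 ✓
[4, 15, 14, 5, 8] → max 15  ≤ 15 ✓
11 windows satisfy the condition.

11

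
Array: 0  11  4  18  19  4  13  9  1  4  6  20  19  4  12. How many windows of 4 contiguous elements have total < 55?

11

0 11 4 18 → sum 33  < 55 ✓
11 4 18 19 → sum 52  < 55 ✓
4 18 19 4 → sum 45  < 55 ✓
18 19 4 13 → sum 54  < 55 ✓
19 4 13 9 → sum 45  < 55 ✓
4 13 9 1 → sum 27  < 55 ✓
13 9 1 4 → sum 27  < 55 ✓
9 1 4 6 → sum 20  < 55 ✓
1 4 6 20 → sum 31  < 55 ✓
4 6 20 19 → sum 49  < 55 ✓
6 20 19 4 → sum 49  < 55 ✓
20 19 4 12 → sum 55
11 windows satisfy the condition.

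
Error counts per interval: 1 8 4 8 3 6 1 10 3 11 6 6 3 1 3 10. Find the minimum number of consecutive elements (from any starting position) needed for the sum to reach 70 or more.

Extend right; whenever the sum reaches 70, record the length and shrink from the left:
add 1: running sum 1 < 70
add 8: running sum 9 < 70
add 4: running sum 13 < 70
add 8: running sum 21 < 70
add 3: running sum 24 < 70
add 6: running sum 30 < 70
add 1: running sum 31 < 70
add 10: running sum 41 < 70
add 3: running sum 44 < 70
add 11: running sum 55 < 70
add 6: running sum 61 < 70
add 6: running sum 67 < 70
end 12: [1, 8, 4, 8, 3, 6, 1, 10, 3, 11, 6, 6, 3] sum 70, len 13
end 13: [8, 4, 8, 3, 6, 1, 10, 3, 11, 6, 6, 3, 1] sum 70, len 13
end 14: [8, 4, 8, 3, 6, 1, 10, 3, 11, 6, 6, 3, 1, 3] sum 73, len 14
end 15: [8, 3, 6, 1, 10, 3, 11, 6, 6, 3, 1, 3, 10] sum 71, len 13
Shortest qualifying length: 13.

13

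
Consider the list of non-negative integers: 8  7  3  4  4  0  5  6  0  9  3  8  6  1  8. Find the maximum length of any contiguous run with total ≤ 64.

→ 8: sum 8, len 1
→ 7: sum 15, len 2
→ 3: sum 18, len 3
→ 4: sum 22, len 4
→ 4: sum 26, len 5
→ 0: sum 26, len 6
→ 5: sum 31, len 7
→ 6: sum 37, len 8
→ 0: sum 37, len 9
→ 9: sum 46, len 10
→ 3: sum 49, len 11
→ 8: sum 57, len 12
→ 6: sum 63, len 13
→ 1: sum 64, len 14
→ 8 (dropped 8): sum 64, len 14
Longest length seen: 14.

14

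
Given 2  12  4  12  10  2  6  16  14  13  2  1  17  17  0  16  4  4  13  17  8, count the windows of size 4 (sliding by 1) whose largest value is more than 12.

14

2 12 4 12 → max 12
12 4 12 10 → max 12
4 12 10 2 → max 12
12 10 2 6 → max 12
10 2 6 16 → max 16  > 12 ✓
2 6 16 14 → max 16  > 12 ✓
6 16 14 13 → max 16  > 12 ✓
16 14 13 2 → max 16  > 12 ✓
14 13 2 1 → max 14  > 12 ✓
13 2 1 17 → max 17  > 12 ✓
2 1 17 17 → max 17  > 12 ✓
1 17 17 0 → max 17  > 12 ✓
17 17 0 16 → max 17  > 12 ✓
17 0 16 4 → max 17  > 12 ✓
0 16 4 4 → max 16  > 12 ✓
16 4 4 13 → max 16  > 12 ✓
4 4 13 17 → max 17  > 12 ✓
4 13 17 8 → max 17  > 12 ✓
14 windows satisfy the condition.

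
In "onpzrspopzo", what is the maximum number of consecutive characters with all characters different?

6

[o] len 1
[o, n] len 2
[o, n, p] len 3
[o, n, p, z] len 4
[o, n, p, z, r] len 5
[o, n, p, z, r, s] len 6
[z, r, s, p] len 4
[z, r, s, p, o] len 5
[o, p] len 2
[o, p, z] len 3
[p, z, o] len 3
Longest all-distinct length: 6.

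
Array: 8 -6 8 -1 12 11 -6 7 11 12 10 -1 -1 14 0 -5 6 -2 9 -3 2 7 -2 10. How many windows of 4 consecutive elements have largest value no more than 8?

3

8 -6 8 -1 → max 8  ≤ 8 ✓
-6 8 -1 12 → max 12
8 -1 12 11 → max 12
-1 12 11 -6 → max 12
12 11 -6 7 → max 12
11 -6 7 11 → max 11
-6 7 11 12 → max 12
7 11 12 10 → max 12
11 12 10 -1 → max 12
12 10 -1 -1 → max 12
10 -1 -1 14 → max 14
-1 -1 14 0 → max 14
-1 14 0 -5 → max 14
14 0 -5 6 → max 14
0 -5 6 -2 → max 6  ≤ 8 ✓
-5 6 -2 9 → max 9
6 -2 9 -3 → max 9
-2 9 -3 2 → max 9
9 -3 2 7 → max 9
-3 2 7 -2 → max 7  ≤ 8 ✓
2 7 -2 10 → max 10
3 windows satisfy the condition.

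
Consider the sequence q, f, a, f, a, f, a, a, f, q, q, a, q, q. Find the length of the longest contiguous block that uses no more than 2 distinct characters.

8

add q: window [q] (1 distinct), len 1
add f: window [q, f] (2 distinct), len 2
add a: window [f, a] (2 distinct), len 2
add f: window [f, a, f] (2 distinct), len 3
add a: window [f, a, f, a] (2 distinct), len 4
add f: window [f, a, f, a, f] (2 distinct), len 5
add a: window [f, a, f, a, f, a] (2 distinct), len 6
add a: window [f, a, f, a, f, a, a] (2 distinct), len 7
add f: window [f, a, f, a, f, a, a, f] (2 distinct), len 8
add q: window [f, q] (2 distinct), len 2
add q: window [f, q, q] (2 distinct), len 3
add a: window [q, q, a] (2 distinct), len 3
add q: window [q, q, a, q] (2 distinct), len 4
add q: window [q, q, a, q, q] (2 distinct), len 5
Longest length with ≤2 distinct: 8.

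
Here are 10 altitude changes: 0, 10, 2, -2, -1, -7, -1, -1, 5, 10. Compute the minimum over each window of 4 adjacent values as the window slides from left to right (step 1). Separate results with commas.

-2, -2, -7, -7, -7, -7, -1

0 10 2 -2 → min -2
10 2 -2 -1 → min -2
2 -2 -1 -7 → min -7
-2 -1 -7 -1 → min -7
-1 -7 -1 -1 → min -7
-7 -1 -1 5 → min -7
-1 -1 5 10 → min -1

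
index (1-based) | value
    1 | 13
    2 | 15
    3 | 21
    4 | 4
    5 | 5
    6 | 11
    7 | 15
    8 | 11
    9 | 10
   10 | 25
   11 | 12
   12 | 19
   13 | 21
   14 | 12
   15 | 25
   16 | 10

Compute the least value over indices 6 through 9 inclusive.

10

Elements at indices 6..9: 11, 15, 11, 10
min(11, 15, 11, 10) = 10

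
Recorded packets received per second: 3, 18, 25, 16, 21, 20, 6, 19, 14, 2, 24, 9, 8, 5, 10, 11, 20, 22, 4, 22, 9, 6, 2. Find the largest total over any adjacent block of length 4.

3 18 25 16 → sum 62
18 25 16 21 → sum 80
25 16 21 20 → sum 82
16 21 20 6 → sum 63
21 20 6 19 → sum 66
20 6 19 14 → sum 59
6 19 14 2 → sum 41
19 14 2 24 → sum 59
14 2 24 9 → sum 49
2 24 9 8 → sum 43
24 9 8 5 → sum 46
9 8 5 10 → sum 32
8 5 10 11 → sum 34
5 10 11 20 → sum 46
10 11 20 22 → sum 63
11 20 22 4 → sum 57
20 22 4 22 → sum 68
22 4 22 9 → sum 57
4 22 9 6 → sum 41
22 9 6 2 → sum 39
Largest of these is 82.

82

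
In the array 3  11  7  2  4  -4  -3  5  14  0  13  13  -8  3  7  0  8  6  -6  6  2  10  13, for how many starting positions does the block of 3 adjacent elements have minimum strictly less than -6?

3 11 7 → min 3
11 7 2 → min 2
7 2 4 → min 2
2 4 -4 → min -4
4 -4 -3 → min -4
-4 -3 5 → min -4
-3 5 14 → min -3
5 14 0 → min 0
14 0 13 → min 0
0 13 13 → min 0
13 13 -8 → min -8  < -6 ✓
13 -8 3 → min -8  < -6 ✓
-8 3 7 → min -8  < -6 ✓
3 7 0 → min 0
7 0 8 → min 0
0 8 6 → min 0
8 6 -6 → min -6
6 -6 6 → min -6
-6 6 2 → min -6
6 2 10 → min 2
2 10 13 → min 2
3 windows satisfy the condition.

3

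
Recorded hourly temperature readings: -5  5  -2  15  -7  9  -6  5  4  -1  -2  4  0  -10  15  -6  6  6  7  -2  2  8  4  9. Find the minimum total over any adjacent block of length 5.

-9

Window sums for each of the 20 positions:
-5 5 -2 15 -7 → sum 6
5 -2 15 -7 9 → sum 20
-2 15 -7 9 -6 → sum 9
15 -7 9 -6 5 → sum 16
-7 9 -6 5 4 → sum 5
9 -6 5 4 -1 → sum 11
-6 5 4 -1 -2 → sum 0
5 4 -1 -2 4 → sum 10
4 -1 -2 4 0 → sum 5
-1 -2 4 0 -10 → sum -9
-2 4 0 -10 15 → sum 7
4 0 -10 15 -6 → sum 3
0 -10 15 -6 6 → sum 5
-10 15 -6 6 6 → sum 11
15 -6 6 6 7 → sum 28
-6 6 6 7 -2 → sum 11
6 6 7 -2 2 → sum 19
6 7 -2 2 8 → sum 21
7 -2 2 8 4 → sum 19
-2 2 8 4 9 → sum 21
Minimum of these is -9.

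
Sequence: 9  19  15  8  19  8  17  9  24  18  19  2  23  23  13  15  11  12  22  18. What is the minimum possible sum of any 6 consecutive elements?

Window sums for each of the 15 positions:
(9, 19, 15, 8, 19, 8) → sum 78
(19, 15, 8, 19, 8, 17) → sum 86
(15, 8, 19, 8, 17, 9) → sum 76
(8, 19, 8, 17, 9, 24) → sum 85
(19, 8, 17, 9, 24, 18) → sum 95
(8, 17, 9, 24, 18, 19) → sum 95
(17, 9, 24, 18, 19, 2) → sum 89
(9, 24, 18, 19, 2, 23) → sum 95
(24, 18, 19, 2, 23, 23) → sum 109
(18, 19, 2, 23, 23, 13) → sum 98
(19, 2, 23, 23, 13, 15) → sum 95
(2, 23, 23, 13, 15, 11) → sum 87
(23, 23, 13, 15, 11, 12) → sum 97
(23, 13, 15, 11, 12, 22) → sum 96
(13, 15, 11, 12, 22, 18) → sum 91
Minimum of these is 76.

76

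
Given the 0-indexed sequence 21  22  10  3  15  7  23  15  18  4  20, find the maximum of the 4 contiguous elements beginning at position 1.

22

Elements at indices 1..4: 22, 10, 3, 15
max(22, 10, 3, 15) = 22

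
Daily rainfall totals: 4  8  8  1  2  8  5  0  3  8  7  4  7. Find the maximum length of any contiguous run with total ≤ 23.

6

add 4: [4] sum 4, len 1
add 8: [4, 8] sum 12, len 2
add 8: [4, 8, 8] sum 20, len 3
add 1: [4, 8, 8, 1] sum 21, len 4
add 2: [4, 8, 8, 1, 2] sum 23, len 5
add 8: [8, 1, 2, 8] sum 19, len 4
add 5: [1, 2, 8, 5] sum 16, len 4
add 0: [1, 2, 8, 5, 0] sum 16, len 5
add 3: [1, 2, 8, 5, 0, 3] sum 19, len 6
add 8: [5, 0, 3, 8] sum 16, len 4
add 7: [5, 0, 3, 8, 7] sum 23, len 5
add 4: [0, 3, 8, 7, 4] sum 22, len 5
add 7: [7, 4, 7] sum 18, len 3
Longest length seen: 6.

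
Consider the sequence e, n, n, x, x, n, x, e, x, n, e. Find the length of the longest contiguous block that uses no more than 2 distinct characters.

6

[e] 1 distinct, len 1
[e, n] 2 distinct, len 2
[e, n, n] 2 distinct, len 3
[n, n, x] 2 distinct, len 3
[n, n, x, x] 2 distinct, len 4
[n, n, x, x, n] 2 distinct, len 5
[n, n, x, x, n, x] 2 distinct, len 6
[x, e] 2 distinct, len 2
[x, e, x] 2 distinct, len 3
[x, n] 2 distinct, len 2
[n, e] 2 distinct, len 2
Longest length with ≤2 distinct: 6.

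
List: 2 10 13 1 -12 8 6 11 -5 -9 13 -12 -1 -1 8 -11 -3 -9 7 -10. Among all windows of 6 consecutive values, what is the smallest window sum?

2 10 13 1 -12 8 → sum 22
10 13 1 -12 8 6 → sum 26
13 1 -12 8 6 11 → sum 27
1 -12 8 6 11 -5 → sum 9
-12 8 6 11 -5 -9 → sum -1
8 6 11 -5 -9 13 → sum 24
6 11 -5 -9 13 -12 → sum 4
11 -5 -9 13 -12 -1 → sum -3
-5 -9 13 -12 -1 -1 → sum -15
-9 13 -12 -1 -1 8 → sum -2
13 -12 -1 -1 8 -11 → sum -4
-12 -1 -1 8 -11 -3 → sum -20
-1 -1 8 -11 -3 -9 → sum -17
-1 8 -11 -3 -9 7 → sum -9
8 -11 -3 -9 7 -10 → sum -18
Smallest of these is -20.

-20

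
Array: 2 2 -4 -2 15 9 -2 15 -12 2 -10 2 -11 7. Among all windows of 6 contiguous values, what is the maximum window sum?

Each size-6 window and its sum:
2 2 -4 -2 15 9 → sum 22
2 -4 -2 15 9 -2 → sum 18
-4 -2 15 9 -2 15 → sum 31
-2 15 9 -2 15 -12 → sum 23
15 9 -2 15 -12 2 → sum 27
9 -2 15 -12 2 -10 → sum 2
-2 15 -12 2 -10 2 → sum -5
15 -12 2 -10 2 -11 → sum -14
-12 2 -10 2 -11 7 → sum -22
Maximum of these is 31.

31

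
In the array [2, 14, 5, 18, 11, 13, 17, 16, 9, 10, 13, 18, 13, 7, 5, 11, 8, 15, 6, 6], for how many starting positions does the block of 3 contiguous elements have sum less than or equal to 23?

2 14 5 → sum 21  ≤ 23 ✓
14 5 18 → sum 37
5 18 11 → sum 34
18 11 13 → sum 42
11 13 17 → sum 41
13 17 16 → sum 46
17 16 9 → sum 42
16 9 10 → sum 35
9 10 13 → sum 32
10 13 18 → sum 41
13 18 13 → sum 44
18 13 7 → sum 38
13 7 5 → sum 25
7 5 11 → sum 23  ≤ 23 ✓
5 11 8 → sum 24
11 8 15 → sum 34
8 15 6 → sum 29
15 6 6 → sum 27
2 windows satisfy the condition.

2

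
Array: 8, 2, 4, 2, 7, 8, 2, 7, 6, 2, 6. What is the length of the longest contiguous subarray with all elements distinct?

add 8: [8] len 1
add 2: [8, 2] len 2
add 4: [8, 2, 4] len 3
add 2 (repeat 2, move left end past it): [4, 2] len 2
add 7: [4, 2, 7] len 3
add 8: [4, 2, 7, 8] len 4
add 2 (repeat 2, move left end past it): [7, 8, 2] len 3
add 7 (repeat 7, move left end past it): [8, 2, 7] len 3
add 6: [8, 2, 7, 6] len 4
add 2 (repeat 2, move left end past it): [7, 6, 2] len 3
add 6 (repeat 6, move left end past it): [2, 6] len 2
Longest all-distinct length: 4.

4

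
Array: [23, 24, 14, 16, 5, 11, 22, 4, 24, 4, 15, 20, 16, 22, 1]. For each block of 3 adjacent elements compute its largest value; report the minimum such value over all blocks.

23 24 14 → max 24
24 14 16 → max 24
14 16 5 → max 16
16 5 11 → max 16
5 11 22 → max 22
11 22 4 → max 22
22 4 24 → max 24
4 24 4 → max 24
24 4 15 → max 24
4 15 20 → max 20
15 20 16 → max 20
20 16 22 → max 22
16 22 1 → max 22
Minimum of these is 16.

16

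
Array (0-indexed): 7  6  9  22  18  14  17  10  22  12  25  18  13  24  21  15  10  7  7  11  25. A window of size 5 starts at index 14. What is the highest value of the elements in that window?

21

Elements at indices 14..18: 21, 15, 10, 7, 7
max(21, 15, 10, 7, 7) = 21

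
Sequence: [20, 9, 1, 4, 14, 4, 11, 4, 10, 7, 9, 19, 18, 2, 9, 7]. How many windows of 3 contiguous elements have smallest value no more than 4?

11

[20, 9, 1] → min 1  ≤ 4 ✓
[9, 1, 4] → min 1  ≤ 4 ✓
[1, 4, 14] → min 1  ≤ 4 ✓
[4, 14, 4] → min 4  ≤ 4 ✓
[14, 4, 11] → min 4  ≤ 4 ✓
[4, 11, 4] → min 4  ≤ 4 ✓
[11, 4, 10] → min 4  ≤ 4 ✓
[4, 10, 7] → min 4  ≤ 4 ✓
[10, 7, 9] → min 7
[7, 9, 19] → min 7
[9, 19, 18] → min 9
[19, 18, 2] → min 2  ≤ 4 ✓
[18, 2, 9] → min 2  ≤ 4 ✓
[2, 9, 7] → min 2  ≤ 4 ✓
11 windows satisfy the condition.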